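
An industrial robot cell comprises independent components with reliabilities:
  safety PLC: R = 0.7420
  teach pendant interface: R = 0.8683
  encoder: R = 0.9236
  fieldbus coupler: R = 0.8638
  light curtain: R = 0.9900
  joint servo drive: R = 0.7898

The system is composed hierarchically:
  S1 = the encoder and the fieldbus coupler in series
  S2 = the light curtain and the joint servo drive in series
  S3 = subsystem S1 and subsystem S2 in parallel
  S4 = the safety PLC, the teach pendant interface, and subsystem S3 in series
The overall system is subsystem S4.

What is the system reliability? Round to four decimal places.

0.6159

Series (encoder and fieldbus coupler): 0.923600 × 0.863800 = 0.797806
Series (light curtain and joint servo drive): 0.990000 × 0.789800 = 0.781902
Parallel ([0.797806] and [0.781902]): 1 − (1 − 0.797806)(1 − 0.781902) = 0.955902
Series (safety PLC, teach pendant interface, and [0.955902]): 0.742000 × 0.868300 × 0.955902 = 0.6159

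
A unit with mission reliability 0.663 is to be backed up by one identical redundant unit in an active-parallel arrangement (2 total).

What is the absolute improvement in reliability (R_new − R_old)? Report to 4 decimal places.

R_before = 0.663
R_after = 1 − (1 − 0.663)^2 = 0.8864
ΔR = 0.8864 − 0.663 = 0.2234

0.2234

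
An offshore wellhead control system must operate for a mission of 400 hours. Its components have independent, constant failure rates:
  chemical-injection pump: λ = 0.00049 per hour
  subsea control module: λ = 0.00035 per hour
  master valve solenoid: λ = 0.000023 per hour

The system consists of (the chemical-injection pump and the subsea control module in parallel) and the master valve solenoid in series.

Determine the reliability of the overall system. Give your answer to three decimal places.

0.968

R(chemical-injection pump) = exp(−0.00049 × 400) = 0.82201
R(subsea control module) = exp(−0.00035 × 400) = 0.86936
R(master valve solenoid) = exp(−0.000023 × 400) = 0.99084
Parallel (chemical-injection pump and subsea control module): 1 − (1 − 0.82201)(1 − 0.86936) = 0.97675
Series ([0.97675] and master valve solenoid): 0.97675 × 0.99084 = 0.968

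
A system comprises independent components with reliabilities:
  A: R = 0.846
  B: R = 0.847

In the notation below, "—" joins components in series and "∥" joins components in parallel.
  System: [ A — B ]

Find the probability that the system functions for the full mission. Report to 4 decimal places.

Series (A and B): 0.846000 × 0.847000 = 0.7166

0.7166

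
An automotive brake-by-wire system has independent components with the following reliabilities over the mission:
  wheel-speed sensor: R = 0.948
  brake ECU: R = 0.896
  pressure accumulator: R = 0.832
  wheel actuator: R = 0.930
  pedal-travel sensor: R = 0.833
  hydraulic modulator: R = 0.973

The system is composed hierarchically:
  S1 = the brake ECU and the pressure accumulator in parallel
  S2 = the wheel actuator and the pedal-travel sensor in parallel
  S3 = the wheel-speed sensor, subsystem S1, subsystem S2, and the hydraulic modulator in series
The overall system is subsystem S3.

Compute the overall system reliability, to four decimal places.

0.8957

Parallel (brake ECU and pressure accumulator): 1 − (1 − 0.896000)(1 − 0.832000) = 0.982528
Parallel (wheel actuator and pedal-travel sensor): 1 − (1 − 0.930000)(1 − 0.833000) = 0.988310
Series (wheel-speed sensor, [0.982528], [0.988310], and hydraulic modulator): 0.948000 × 0.982528 × 0.988310 × 0.973000 = 0.8957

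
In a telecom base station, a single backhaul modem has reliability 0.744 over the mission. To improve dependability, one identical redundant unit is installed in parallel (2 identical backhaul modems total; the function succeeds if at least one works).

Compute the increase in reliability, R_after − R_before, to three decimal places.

0.190

R_before = 0.744
R_after = 1 − (1 − 0.744)^2 = 0.934
ΔR = 0.934 − 0.744 = 0.190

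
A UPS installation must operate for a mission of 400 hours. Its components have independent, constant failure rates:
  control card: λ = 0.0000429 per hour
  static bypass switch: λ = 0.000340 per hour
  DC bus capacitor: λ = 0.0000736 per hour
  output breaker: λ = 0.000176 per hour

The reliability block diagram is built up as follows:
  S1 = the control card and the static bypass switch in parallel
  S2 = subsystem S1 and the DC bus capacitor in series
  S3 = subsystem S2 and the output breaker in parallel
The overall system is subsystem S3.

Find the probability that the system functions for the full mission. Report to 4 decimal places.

R(control card) = exp(−0.0000429 × 400) = 0.982986
R(static bypass switch) = exp(−0.000340 × 400) = 0.872843
R(DC bus capacitor) = exp(−0.0000736 × 400) = 0.970989
R(output breaker) = exp(−0.000176 × 400) = 0.932021
Parallel (control card and static bypass switch): 1 − (1 − 0.982986)(1 − 0.872843) = 0.997837
Series ([0.997837] and DC bus capacitor): 0.997837 × 0.970989 = 0.968889
Parallel ([0.968889] and output breaker): 1 − (1 − 0.968889)(1 − 0.932021) = 0.9979

0.9979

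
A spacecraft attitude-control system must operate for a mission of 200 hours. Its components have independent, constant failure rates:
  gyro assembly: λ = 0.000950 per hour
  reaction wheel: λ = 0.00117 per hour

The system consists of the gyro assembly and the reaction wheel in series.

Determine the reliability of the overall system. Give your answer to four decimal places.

0.6544

R(gyro assembly) = exp(−0.000950 × 200) = 0.826959
R(reaction wheel) = exp(−0.00117 × 200) = 0.791362
Series (gyro assembly and reaction wheel): 0.826959 × 0.791362 = 0.6544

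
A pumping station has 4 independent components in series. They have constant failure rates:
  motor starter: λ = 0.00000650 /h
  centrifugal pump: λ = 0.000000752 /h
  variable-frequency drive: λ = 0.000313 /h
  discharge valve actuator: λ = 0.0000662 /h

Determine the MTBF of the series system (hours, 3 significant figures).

Series of exponential components: λ_sys = Σ λ_i
λ_sys = 0.00000650 + 0.000000752 + 0.000313 + 0.0000662 = 3.8645e-04 /h
MTBF = 1 / λ_sys = 2590 h

2590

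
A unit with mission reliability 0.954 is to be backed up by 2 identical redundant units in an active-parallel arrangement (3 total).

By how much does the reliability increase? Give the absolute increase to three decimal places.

0.046

R_before = 0.954
R_after = 1 − (1 − 0.954)^3 = 1.000
ΔR = 1.000 − 0.954 = 0.046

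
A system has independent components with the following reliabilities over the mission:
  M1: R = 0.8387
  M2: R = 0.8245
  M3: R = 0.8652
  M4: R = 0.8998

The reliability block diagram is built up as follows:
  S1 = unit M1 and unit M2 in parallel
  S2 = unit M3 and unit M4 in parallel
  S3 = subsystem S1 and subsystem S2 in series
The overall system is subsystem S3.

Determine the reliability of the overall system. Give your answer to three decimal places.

0.959

Parallel (M1 and M2): 1 − (1 − 0.83870)(1 − 0.82450) = 0.97169
Parallel (M3 and M4): 1 − (1 − 0.86520)(1 − 0.89980) = 0.98649
Series ([0.97169] and [0.98649]): 0.97169 × 0.98649 = 0.959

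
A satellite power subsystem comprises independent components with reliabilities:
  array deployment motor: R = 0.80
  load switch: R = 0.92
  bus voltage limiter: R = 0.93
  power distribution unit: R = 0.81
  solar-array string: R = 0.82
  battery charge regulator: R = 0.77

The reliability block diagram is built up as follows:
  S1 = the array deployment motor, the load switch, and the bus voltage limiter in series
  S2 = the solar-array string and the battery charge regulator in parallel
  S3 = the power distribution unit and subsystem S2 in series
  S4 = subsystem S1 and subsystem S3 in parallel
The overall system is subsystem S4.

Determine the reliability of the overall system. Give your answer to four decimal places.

0.9295

Series (array deployment motor, load switch, and bus voltage limiter): 0.800000 × 0.920000 × 0.930000 = 0.684480
Parallel (solar-array string and battery charge regulator): 1 − (1 − 0.820000)(1 − 0.770000) = 0.958600
Series (power distribution unit and [0.958600]): 0.810000 × 0.958600 = 0.776466
Parallel ([0.684480] and [0.776466]): 1 − (1 − 0.684480)(1 − 0.776466) = 0.9295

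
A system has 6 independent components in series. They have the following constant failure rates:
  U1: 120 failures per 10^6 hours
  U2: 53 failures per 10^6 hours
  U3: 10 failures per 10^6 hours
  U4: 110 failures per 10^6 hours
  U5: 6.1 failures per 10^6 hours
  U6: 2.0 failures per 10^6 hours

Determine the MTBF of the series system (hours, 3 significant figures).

Series of exponential components: λ_sys = Σ λ_i
λ_sys = 0.00012 + 0.000053 + 0.000010 + 0.00011 + 0.0000061 + 0.0000020 = 3.0110e-04 /h
MTBF = 1 / λ_sys = 3320 h

3320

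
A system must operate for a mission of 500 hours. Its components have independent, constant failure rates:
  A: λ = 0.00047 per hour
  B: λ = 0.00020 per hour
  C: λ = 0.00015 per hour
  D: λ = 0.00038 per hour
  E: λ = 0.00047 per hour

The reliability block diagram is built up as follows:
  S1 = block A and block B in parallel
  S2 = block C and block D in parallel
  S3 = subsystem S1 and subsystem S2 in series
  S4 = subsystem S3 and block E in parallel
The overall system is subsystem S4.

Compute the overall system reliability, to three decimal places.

0.993

R(A) = exp(−0.00047 × 500) = 0.79057
R(B) = exp(−0.00020 × 500) = 0.90484
R(C) = exp(−0.00015 × 500) = 0.92774
R(D) = exp(−0.00038 × 500) = 0.82696
R(E) = exp(−0.00047 × 500) = 0.79057
Parallel (A and B): 1 − (1 − 0.79057)(1 − 0.90484) = 0.98007
Parallel (C and D): 1 − (1 − 0.92774)(1 − 0.82696) = 0.98750
Series ([0.98007] and [0.98750]): 0.98007 × 0.98750 = 0.96782
Parallel ([0.96782] and E): 1 − (1 − 0.96782)(1 − 0.79057) = 0.993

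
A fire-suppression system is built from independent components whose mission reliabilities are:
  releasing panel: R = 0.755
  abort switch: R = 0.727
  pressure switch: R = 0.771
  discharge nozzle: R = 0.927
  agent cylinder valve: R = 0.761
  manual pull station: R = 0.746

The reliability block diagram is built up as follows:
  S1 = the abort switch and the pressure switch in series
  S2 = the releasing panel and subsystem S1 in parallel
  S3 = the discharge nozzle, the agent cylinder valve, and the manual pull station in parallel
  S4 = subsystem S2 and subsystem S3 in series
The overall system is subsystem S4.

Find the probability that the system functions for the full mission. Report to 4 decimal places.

Series (abort switch and pressure switch): 0.727000 × 0.771000 = 0.560517
Parallel (releasing panel and [0.560517]): 1 − (1 − 0.755000)(1 − 0.560517) = 0.892327
Parallel (discharge nozzle, agent cylinder valve, and manual pull station): 1 − (1 − 0.927000)(1 − 0.761000)(1 − 0.746000) = 0.995568
Series ([0.892327] and [0.995568]): 0.892327 × 0.995568 = 0.8884

0.8884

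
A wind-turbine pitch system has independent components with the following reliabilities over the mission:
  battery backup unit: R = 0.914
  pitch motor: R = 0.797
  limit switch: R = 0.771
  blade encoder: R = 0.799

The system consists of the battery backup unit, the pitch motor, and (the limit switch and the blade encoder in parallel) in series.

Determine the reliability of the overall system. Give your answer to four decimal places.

Parallel (limit switch and blade encoder): 1 − (1 − 0.771000)(1 − 0.799000) = 0.953971
Series (battery backup unit, pitch motor, and [0.953971]): 0.914000 × 0.797000 × 0.953971 = 0.6949

0.6949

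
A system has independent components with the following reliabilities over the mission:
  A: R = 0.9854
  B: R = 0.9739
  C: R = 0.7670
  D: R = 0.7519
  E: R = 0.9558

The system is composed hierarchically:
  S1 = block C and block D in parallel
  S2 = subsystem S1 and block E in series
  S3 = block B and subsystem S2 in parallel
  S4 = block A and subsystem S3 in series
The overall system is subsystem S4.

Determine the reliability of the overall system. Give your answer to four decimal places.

Parallel (C and D): 1 − (1 − 0.767000)(1 − 0.751900) = 0.942193
Series ([0.942193] and E): 0.942193 × 0.955800 = 0.900548
Parallel (B and [0.900548]): 1 − (1 − 0.973900)(1 − 0.900548) = 0.997404
Series (A and [0.997404]): 0.985400 × 0.997404 = 0.9828

0.9828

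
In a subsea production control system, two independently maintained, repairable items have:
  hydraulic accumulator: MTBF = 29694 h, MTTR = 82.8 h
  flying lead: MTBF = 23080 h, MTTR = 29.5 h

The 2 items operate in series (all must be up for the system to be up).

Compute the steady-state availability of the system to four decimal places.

0.9959

A(hydraulic accumulator) = MTBF/(MTBF+MTTR) = 29694/(29694+82.8) = 0.997219
A(flying lead) = MTBF/(MTBF+MTTR) = 23080/(23080+29.5) = 0.998723
Series availability: 0.997219 × 0.998723 = 0.9959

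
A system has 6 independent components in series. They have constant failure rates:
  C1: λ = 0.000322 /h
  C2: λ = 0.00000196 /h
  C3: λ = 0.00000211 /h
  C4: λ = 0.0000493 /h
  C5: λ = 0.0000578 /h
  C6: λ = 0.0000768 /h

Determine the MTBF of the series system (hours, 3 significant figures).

1960

Series of exponential components: λ_sys = Σ λ_i
λ_sys = 0.000322 + 0.00000196 + 0.00000211 + 0.0000493 + 0.0000578 + 0.0000768 = 5.0997e-04 /h
MTBF = 1 / λ_sys = 1960 h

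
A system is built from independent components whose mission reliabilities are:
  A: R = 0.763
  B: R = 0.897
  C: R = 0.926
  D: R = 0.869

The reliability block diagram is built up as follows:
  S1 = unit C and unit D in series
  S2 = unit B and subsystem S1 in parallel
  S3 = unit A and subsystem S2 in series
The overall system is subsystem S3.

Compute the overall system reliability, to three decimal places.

Series (C and D): 0.92600 × 0.86900 = 0.80469
Parallel (B and [0.80469]): 1 − (1 − 0.89700)(1 − 0.80469) = 0.97988
Series (A and [0.97988]): 0.76300 × 0.97988 = 0.748

0.748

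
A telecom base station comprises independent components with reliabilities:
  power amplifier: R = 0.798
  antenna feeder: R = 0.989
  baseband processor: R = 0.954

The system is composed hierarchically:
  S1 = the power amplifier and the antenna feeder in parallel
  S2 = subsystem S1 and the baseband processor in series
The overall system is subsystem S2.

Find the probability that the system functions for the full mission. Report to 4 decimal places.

0.9519

Parallel (power amplifier and antenna feeder): 1 − (1 − 0.798000)(1 − 0.989000) = 0.997778
Series ([0.997778] and baseband processor): 0.997778 × 0.954000 = 0.9519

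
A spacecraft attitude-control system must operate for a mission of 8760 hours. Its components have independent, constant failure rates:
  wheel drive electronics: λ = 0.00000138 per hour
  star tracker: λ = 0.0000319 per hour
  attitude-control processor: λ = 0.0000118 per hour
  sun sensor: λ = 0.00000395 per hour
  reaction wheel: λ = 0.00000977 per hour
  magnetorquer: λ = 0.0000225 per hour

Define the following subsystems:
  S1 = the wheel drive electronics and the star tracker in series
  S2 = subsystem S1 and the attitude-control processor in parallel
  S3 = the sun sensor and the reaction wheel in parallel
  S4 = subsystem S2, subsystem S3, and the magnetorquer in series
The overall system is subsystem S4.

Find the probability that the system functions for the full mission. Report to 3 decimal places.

0.798

R(wheel drive electronics) = exp(−0.00000138 × 8760) = 0.98798
R(star tracker) = exp(−0.0000319 × 8760) = 0.75620
R(attitude-control processor) = exp(−0.0000118 × 8760) = 0.90180
R(sun sensor) = exp(−0.00000395 × 8760) = 0.96599
R(reaction wheel) = exp(−0.00000977 × 8760) = 0.91797
R(magnetorquer) = exp(−0.0000225 × 8760) = 0.82111
Series (wheel drive electronics and star tracker): 0.98798 × 0.75620 = 0.74711
Parallel ([0.74711] and attitude-control processor): 1 − (1 − 0.74711)(1 − 0.90180) = 0.97517
Parallel (sun sensor and reaction wheel): 1 − (1 − 0.96599)(1 − 0.91797) = 0.99721
Series ([0.97517], [0.99721], and magnetorquer): 0.97517 × 0.99721 × 0.82111 = 0.798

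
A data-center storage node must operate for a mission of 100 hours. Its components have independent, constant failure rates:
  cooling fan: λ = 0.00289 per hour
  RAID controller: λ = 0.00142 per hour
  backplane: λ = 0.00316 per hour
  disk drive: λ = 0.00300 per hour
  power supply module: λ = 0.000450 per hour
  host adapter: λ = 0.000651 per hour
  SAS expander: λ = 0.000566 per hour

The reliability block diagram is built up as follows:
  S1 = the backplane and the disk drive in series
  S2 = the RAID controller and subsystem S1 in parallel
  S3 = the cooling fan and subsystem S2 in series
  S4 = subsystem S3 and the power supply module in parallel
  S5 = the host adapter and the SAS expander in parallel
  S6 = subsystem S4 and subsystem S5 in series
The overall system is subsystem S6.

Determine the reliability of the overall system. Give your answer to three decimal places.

0.984

R(cooling fan) = exp(−0.00289 × 100) = 0.74901
R(RAID controller) = exp(−0.00142 × 100) = 0.86762
R(backplane) = exp(−0.00316 × 100) = 0.72906
R(disk drive) = exp(−0.00300 × 100) = 0.74082
R(power supply module) = exp(−0.000450 × 100) = 0.95600
R(host adapter) = exp(−0.000651 × 100) = 0.93697
R(SAS expander) = exp(−0.000566 × 100) = 0.94497
Series (backplane and disk drive): 0.72906 × 0.74082 = 0.54010
Parallel (RAID controller and [0.54010]): 1 − (1 − 0.86762)(1 − 0.54010) = 0.93912
Series (cooling fan and [0.93912]): 0.74901 × 0.93912 = 0.70341
Parallel ([0.70341] and power supply module): 1 − (1 − 0.70341)(1 − 0.95600) = 0.98695
Parallel (host adapter and SAS expander): 1 − (1 − 0.93697)(1 − 0.94497) = 0.99653
Series ([0.98695] and [0.99653]): 0.98695 × 0.99653 = 0.984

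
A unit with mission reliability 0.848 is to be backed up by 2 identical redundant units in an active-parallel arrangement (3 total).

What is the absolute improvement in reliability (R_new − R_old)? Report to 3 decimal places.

R_before = 0.848
R_after = 1 − (1 − 0.848)^3 = 0.996
ΔR = 0.996 − 0.848 = 0.148

0.148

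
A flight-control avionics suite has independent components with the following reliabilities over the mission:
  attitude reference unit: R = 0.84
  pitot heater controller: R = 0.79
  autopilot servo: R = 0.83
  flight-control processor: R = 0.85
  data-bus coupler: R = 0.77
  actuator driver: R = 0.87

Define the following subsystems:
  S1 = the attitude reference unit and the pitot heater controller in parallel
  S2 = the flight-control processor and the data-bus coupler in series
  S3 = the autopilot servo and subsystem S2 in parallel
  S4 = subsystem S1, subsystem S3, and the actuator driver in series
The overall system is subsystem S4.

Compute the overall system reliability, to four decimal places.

0.7914

Parallel (attitude reference unit and pitot heater controller): 1 − (1 − 0.840000)(1 − 0.790000) = 0.966400
Series (flight-control processor and data-bus coupler): 0.850000 × 0.770000 = 0.654500
Parallel (autopilot servo and [0.654500]): 1 − (1 − 0.830000)(1 − 0.654500) = 0.941265
Series ([0.966400], [0.941265], and actuator driver): 0.966400 × 0.941265 × 0.870000 = 0.7914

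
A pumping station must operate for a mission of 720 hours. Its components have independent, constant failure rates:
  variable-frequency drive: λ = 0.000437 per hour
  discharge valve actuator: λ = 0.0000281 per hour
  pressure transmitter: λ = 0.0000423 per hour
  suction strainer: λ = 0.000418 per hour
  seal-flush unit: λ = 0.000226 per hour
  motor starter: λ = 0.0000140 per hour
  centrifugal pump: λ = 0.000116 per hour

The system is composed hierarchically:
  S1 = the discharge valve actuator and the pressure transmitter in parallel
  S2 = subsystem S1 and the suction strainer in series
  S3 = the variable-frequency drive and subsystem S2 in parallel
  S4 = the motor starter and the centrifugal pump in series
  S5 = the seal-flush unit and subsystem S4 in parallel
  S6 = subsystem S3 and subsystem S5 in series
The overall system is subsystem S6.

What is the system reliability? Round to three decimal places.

R(variable-frequency drive) = exp(−0.000437 × 720) = 0.73005
R(discharge valve actuator) = exp(−0.0000281 × 720) = 0.97997
R(pressure transmitter) = exp(−0.0000423 × 720) = 0.97000
R(suction strainer) = exp(−0.000418 × 720) = 0.74011
R(seal-flush unit) = exp(−0.000226 × 720) = 0.84983
R(motor starter) = exp(−0.0000140 × 720) = 0.98997
R(centrifugal pump) = exp(−0.000116 × 720) = 0.91987
Parallel (discharge valve actuator and pressure transmitter): 1 − (1 − 0.97997)(1 − 0.97000) = 0.99940
Series ([0.99940] and suction strainer): 0.99940 × 0.74011 = 0.73967
Parallel (variable-frequency drive and [0.73967]): 1 − (1 − 0.73005)(1 − 0.73967) = 0.92972
Series (motor starter and centrifugal pump): 0.98997 × 0.91987 = 0.91064
Parallel (seal-flush unit and [0.91064]): 1 − (1 − 0.84983)(1 − 0.91064) = 0.98658
Series ([0.92972] and [0.98658]): 0.92972 × 0.98658 = 0.917

0.917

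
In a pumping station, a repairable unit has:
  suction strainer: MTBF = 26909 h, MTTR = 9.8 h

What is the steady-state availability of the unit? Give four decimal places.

0.9996

A(suction strainer) = MTBF/(MTBF+MTTR) = 26909/(26909+9.8) = 0.9996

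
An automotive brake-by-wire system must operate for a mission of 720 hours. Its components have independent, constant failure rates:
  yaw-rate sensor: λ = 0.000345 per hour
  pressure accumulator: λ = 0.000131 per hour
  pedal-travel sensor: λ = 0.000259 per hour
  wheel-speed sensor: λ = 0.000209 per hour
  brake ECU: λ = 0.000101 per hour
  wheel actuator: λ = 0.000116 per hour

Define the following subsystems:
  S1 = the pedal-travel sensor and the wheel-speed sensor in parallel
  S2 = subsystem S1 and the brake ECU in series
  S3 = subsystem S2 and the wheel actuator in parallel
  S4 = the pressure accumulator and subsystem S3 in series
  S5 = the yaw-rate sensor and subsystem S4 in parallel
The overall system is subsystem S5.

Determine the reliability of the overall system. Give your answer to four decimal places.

0.9787

R(yaw-rate sensor) = exp(−0.000345 × 720) = 0.780048
R(pressure accumulator) = exp(−0.000131 × 720) = 0.909992
R(pedal-travel sensor) = exp(−0.000259 × 720) = 0.829875
R(wheel-speed sensor) = exp(−0.000209 × 720) = 0.860295
R(brake ECU) = exp(−0.000101 × 720) = 0.929861
R(wheel actuator) = exp(−0.000116 × 720) = 0.919873
Parallel (pedal-travel sensor and wheel-speed sensor): 1 − (1 − 0.829875)(1 − 0.860295) = 0.976233
Series ([0.976233] and brake ECU): 0.976233 × 0.929861 = 0.907761
Parallel ([0.907761] and wheel actuator): 1 − (1 − 0.907761)(1 − 0.919873) = 0.992609
Series (pressure accumulator and [0.992609]): 0.909992 × 0.992609 = 0.903266
Parallel (yaw-rate sensor and [0.903266]): 1 − (1 − 0.780048)(1 − 0.903266) = 0.9787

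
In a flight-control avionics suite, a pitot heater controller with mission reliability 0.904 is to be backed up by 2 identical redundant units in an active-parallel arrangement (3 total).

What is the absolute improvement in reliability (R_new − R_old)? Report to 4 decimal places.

0.0951

R_before = 0.904
R_after = 1 − (1 − 0.904)^3 = 0.9991
ΔR = 0.9991 − 0.904 = 0.0951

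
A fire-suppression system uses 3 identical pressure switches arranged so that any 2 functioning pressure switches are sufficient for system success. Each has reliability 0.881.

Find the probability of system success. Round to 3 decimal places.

0.961

R = Σ_{i=2}^{3} C(3,i) p^i (1−p)^{3−i} with p = 0.881
C(3,2)·0.881^2·0.119^1 = 0.27709
C(3,3)·0.881^3·0.119^0 = 0.68380
Sum = 0.961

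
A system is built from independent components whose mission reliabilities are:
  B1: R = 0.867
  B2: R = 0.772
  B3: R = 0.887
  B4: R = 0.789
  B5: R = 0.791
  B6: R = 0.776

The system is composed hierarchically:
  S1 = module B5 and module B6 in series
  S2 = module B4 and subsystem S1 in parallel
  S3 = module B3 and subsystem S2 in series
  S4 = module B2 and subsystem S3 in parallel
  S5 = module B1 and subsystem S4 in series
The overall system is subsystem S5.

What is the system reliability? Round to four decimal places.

Series (B5 and B6): 0.791000 × 0.776000 = 0.613816
Parallel (B4 and [0.613816]): 1 − (1 − 0.789000)(1 − 0.613816) = 0.918515
Series (B3 and [0.918515]): 0.887000 × 0.918515 = 0.814723
Parallel (B2 and [0.814723]): 1 − (1 − 0.772000)(1 − 0.814723) = 0.957757
Series (B1 and [0.957757]): 0.867000 × 0.957757 = 0.8304

0.8304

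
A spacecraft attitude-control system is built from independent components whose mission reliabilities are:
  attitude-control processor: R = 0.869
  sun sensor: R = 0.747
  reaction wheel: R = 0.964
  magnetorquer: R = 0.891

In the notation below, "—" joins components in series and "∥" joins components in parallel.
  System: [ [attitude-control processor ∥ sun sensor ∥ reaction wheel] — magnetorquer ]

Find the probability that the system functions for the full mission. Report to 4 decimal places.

Parallel (attitude-control processor, sun sensor, and reaction wheel): 1 − (1 − 0.869000)(1 − 0.747000)(1 − 0.964000) = 0.998807
Series ([0.998807] and magnetorquer): 0.998807 × 0.891000 = 0.8899

0.8899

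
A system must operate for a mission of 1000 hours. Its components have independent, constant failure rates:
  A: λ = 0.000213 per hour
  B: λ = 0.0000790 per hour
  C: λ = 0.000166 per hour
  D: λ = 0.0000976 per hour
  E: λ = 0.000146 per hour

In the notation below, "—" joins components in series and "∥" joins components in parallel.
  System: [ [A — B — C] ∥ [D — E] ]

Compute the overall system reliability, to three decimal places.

0.921

R(A) = exp(−0.000213 × 1000) = 0.80816
R(B) = exp(−0.0000790 × 1000) = 0.92404
R(C) = exp(−0.000166 × 1000) = 0.84705
R(D) = exp(−0.0000976 × 1000) = 0.90701
R(E) = exp(−0.000146 × 1000) = 0.86416
Series (A, B, and C): 0.80816 × 0.92404 × 0.84705 = 0.63255
Series (D and E): 0.90701 × 0.86416 = 0.78380
Parallel ([0.63255] and [0.78380]): 1 − (1 − 0.63255)(1 − 0.78380) = 0.921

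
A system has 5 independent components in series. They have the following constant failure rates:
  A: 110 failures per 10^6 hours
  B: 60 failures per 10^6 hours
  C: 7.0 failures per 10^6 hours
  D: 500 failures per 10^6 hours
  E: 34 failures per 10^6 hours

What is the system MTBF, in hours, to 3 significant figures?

Series of exponential components: λ_sys = Σ λ_i
λ_sys = 0.00011 + 0.000060 + 0.0000070 + 0.00050 + 0.000034 = 7.1100e-04 /h
MTBF = 1 / λ_sys = 1410 h

1410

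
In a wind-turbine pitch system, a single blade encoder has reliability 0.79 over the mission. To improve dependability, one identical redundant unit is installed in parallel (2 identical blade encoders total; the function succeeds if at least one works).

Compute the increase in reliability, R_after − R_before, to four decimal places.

0.1659

R_before = 0.79
R_after = 1 − (1 − 0.79)^2 = 0.9559
ΔR = 0.9559 − 0.79 = 0.1659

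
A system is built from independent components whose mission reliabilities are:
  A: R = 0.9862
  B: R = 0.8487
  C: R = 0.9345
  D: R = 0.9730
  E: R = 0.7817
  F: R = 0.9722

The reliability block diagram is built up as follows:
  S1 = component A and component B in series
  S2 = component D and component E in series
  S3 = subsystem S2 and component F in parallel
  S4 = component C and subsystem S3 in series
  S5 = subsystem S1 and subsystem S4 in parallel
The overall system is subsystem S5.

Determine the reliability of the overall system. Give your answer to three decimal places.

Series (A and B): 0.98620 × 0.84870 = 0.83699
Series (D and E): 0.97300 × 0.78170 = 0.76059
Parallel ([0.76059] and F): 1 − (1 − 0.76059)(1 − 0.97220) = 0.99334
Series (C and [0.99334]): 0.93450 × 0.99334 = 0.92828
Parallel ([0.83699] and [0.92828]): 1 − (1 − 0.83699)(1 − 0.92828) = 0.988

0.988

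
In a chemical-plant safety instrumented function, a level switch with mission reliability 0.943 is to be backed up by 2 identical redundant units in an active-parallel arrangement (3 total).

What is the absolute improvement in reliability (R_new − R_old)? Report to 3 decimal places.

R_before = 0.943
R_after = 1 − (1 − 0.943)^3 = 1.000
ΔR = 1.000 − 0.943 = 0.057

0.057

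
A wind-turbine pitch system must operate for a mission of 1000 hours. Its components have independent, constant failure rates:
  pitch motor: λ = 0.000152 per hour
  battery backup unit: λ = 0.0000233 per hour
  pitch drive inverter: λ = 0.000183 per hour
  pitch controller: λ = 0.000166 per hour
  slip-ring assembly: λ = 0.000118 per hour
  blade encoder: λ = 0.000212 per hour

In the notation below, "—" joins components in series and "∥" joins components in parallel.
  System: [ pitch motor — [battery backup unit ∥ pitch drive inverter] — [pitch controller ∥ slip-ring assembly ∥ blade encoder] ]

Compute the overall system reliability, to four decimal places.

0.8529

R(pitch motor) = exp(−0.000152 × 1000) = 0.858988
R(battery backup unit) = exp(−0.0000233 × 1000) = 0.976969
R(pitch drive inverter) = exp(−0.000183 × 1000) = 0.832768
R(pitch controller) = exp(−0.000166 × 1000) = 0.847046
R(slip-ring assembly) = exp(−0.000118 × 1000) = 0.888696
R(blade encoder) = exp(−0.000212 × 1000) = 0.808965
Parallel (battery backup unit and pitch drive inverter): 1 − (1 − 0.976969)(1 − 0.832768) = 0.996148
Parallel (pitch controller, slip-ring assembly, and blade encoder): 1 − (1 − 0.847046)(1 − 0.888696)(1 − 0.808965) = 0.996748
Series (pitch motor, [0.996148], and [0.996748]): 0.858988 × 0.996148 × 0.996748 = 0.8529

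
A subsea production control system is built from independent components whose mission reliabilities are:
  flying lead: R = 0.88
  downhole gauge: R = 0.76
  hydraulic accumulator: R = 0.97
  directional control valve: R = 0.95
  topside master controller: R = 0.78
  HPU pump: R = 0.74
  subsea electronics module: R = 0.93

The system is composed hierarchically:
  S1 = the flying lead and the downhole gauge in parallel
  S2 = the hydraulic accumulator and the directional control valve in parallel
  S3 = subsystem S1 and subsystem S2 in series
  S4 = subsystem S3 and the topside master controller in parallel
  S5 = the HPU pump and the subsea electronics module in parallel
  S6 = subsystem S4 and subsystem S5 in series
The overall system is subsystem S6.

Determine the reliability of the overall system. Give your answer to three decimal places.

Parallel (flying lead and downhole gauge): 1 − (1 − 0.88000)(1 − 0.76000) = 0.97120
Parallel (hydraulic accumulator and directional control valve): 1 − (1 − 0.97000)(1 − 0.95000) = 0.99850
Series ([0.97120] and [0.99850]): 0.97120 × 0.99850 = 0.96974
Parallel ([0.96974] and topside master controller): 1 − (1 − 0.96974)(1 − 0.78000) = 0.99334
Parallel (HPU pump and subsea electronics module): 1 − (1 − 0.74000)(1 − 0.93000) = 0.98180
Series ([0.99334] and [0.98180]): 0.99334 × 0.98180 = 0.975

0.975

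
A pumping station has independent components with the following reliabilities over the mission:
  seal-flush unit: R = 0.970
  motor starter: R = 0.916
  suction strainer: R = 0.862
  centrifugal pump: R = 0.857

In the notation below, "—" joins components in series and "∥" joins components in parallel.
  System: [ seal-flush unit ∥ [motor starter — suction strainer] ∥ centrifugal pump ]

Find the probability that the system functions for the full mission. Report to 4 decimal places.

0.9991

Series (motor starter and suction strainer): 0.916000 × 0.862000 = 0.789592
Parallel (seal-flush unit, [0.789592], and centrifugal pump): 1 − (1 − 0.970000)(1 − 0.789592)(1 − 0.857000) = 0.9991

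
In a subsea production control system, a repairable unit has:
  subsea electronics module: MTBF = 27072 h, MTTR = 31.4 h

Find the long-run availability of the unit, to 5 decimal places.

A(subsea electronics module) = MTBF/(MTBF+MTTR) = 27072/(27072+31.4) = 0.99884

0.99884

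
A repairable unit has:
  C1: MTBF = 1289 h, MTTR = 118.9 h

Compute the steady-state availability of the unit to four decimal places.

0.9155

A(C1) = MTBF/(MTBF+MTTR) = 1289/(1289+118.9) = 0.9155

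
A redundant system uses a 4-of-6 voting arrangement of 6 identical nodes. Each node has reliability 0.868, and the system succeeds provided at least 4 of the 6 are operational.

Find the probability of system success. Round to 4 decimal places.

R = Σ_{i=4}^{6} C(6,i) p^i (1−p)^{6−i} with p = 0.868
C(6,4)·0.868^4·0.132^2 = 0.148360
C(6,5)·0.868^5·0.132^1 = 0.390233
C(6,6)·0.868^6·0.132^0 = 0.427679
Sum = 0.9663

0.9663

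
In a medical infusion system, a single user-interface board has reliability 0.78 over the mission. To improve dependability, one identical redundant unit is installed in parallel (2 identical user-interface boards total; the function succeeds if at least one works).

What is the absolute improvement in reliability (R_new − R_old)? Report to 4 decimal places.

R_before = 0.78
R_after = 1 − (1 − 0.78)^2 = 0.9516
ΔR = 0.9516 − 0.78 = 0.1716

0.1716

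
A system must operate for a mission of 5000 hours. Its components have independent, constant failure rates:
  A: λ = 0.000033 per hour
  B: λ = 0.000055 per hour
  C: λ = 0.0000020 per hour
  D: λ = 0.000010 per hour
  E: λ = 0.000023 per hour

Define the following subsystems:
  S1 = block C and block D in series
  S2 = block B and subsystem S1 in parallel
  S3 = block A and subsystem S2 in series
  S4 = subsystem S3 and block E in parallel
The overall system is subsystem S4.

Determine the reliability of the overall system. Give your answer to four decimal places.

0.9822

R(A) = exp(−0.000033 × 5000) = 0.847894
R(B) = exp(−0.000055 × 5000) = 0.759572
R(C) = exp(−0.0000020 × 5000) = 0.990050
R(D) = exp(−0.000010 × 5000) = 0.951229
R(E) = exp(−0.000023 × 5000) = 0.891366
Series (C and D): 0.990050 × 0.951229 = 0.941764
Parallel (B and [0.941764]): 1 − (1 − 0.759572)(1 − 0.941764) = 0.985998
Series (A and [0.985998]): 0.847894 × 0.985998 = 0.836022
Parallel ([0.836022] and E): 1 − (1 − 0.836022)(1 − 0.891366) = 0.9822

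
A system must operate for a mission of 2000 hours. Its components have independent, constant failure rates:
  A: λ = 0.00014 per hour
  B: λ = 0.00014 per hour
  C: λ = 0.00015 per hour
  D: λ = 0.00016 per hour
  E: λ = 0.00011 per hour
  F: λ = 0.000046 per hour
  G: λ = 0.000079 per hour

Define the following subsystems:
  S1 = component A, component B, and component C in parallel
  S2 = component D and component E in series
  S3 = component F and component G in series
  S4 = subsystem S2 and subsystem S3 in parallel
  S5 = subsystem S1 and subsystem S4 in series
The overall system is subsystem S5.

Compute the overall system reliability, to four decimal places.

0.8937

R(A) = exp(−0.00014 × 2000) = 0.755784
R(B) = exp(−0.00014 × 2000) = 0.755784
R(C) = exp(−0.00015 × 2000) = 0.740818
R(D) = exp(−0.00016 × 2000) = 0.726149
R(E) = exp(−0.00011 × 2000) = 0.802519
R(F) = exp(−0.000046 × 2000) = 0.912105
R(G) = exp(−0.000079 × 2000) = 0.853850
Parallel (A, B, and C): 1 − (1 − 0.755784)(1 − 0.755784)(1 − 0.740818) = 0.984542
Series (D and E): 0.726149 × 0.802519 = 0.582748
Series (F and G): 0.912105 × 0.853850 = 0.778801
Parallel ([0.582748] and [0.778801]): 1 − (1 − 0.582748)(1 − 0.778801) = 0.907704
Series ([0.984542] and [0.907704]): 0.984542 × 0.907704 = 0.8937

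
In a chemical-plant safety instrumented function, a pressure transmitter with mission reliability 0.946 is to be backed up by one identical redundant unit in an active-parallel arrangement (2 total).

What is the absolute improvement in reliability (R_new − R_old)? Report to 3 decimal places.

R_before = 0.946
R_after = 1 − (1 − 0.946)^2 = 0.997
ΔR = 0.997 − 0.946 = 0.051

0.051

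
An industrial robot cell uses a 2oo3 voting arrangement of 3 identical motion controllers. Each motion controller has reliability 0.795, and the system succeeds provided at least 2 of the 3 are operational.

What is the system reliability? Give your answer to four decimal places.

0.8912

R = Σ_{i=2}^{3} C(3,i) p^i (1−p)^{3−i} with p = 0.795
C(3,2)·0.795^2·0.205^1 = 0.388695
C(3,3)·0.795^3·0.205^0 = 0.502460
Sum = 0.8912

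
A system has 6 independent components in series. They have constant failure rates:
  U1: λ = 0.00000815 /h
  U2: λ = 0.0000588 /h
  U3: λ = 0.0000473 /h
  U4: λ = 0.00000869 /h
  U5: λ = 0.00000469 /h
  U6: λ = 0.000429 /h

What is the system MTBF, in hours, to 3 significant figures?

1800

Series of exponential components: λ_sys = Σ λ_i
λ_sys = 0.00000815 + 0.0000588 + 0.0000473 + 0.00000869 + 0.00000469 + 0.000429 = 5.5663e-04 /h
MTBF = 1 / λ_sys = 1800 h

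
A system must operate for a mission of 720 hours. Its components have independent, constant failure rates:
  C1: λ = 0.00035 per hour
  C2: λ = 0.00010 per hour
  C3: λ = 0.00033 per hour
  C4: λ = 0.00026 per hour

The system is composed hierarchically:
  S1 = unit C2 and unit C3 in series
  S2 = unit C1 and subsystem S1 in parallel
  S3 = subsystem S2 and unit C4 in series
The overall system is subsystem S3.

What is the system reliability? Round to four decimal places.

R(C1) = exp(−0.00035 × 720) = 0.777245
R(C2) = exp(−0.00010 × 720) = 0.930531
R(C3) = exp(−0.00033 × 720) = 0.788518
R(C4) = exp(−0.00026 × 720) = 0.829278
Series (C2 and C3): 0.930531 × 0.788518 = 0.733740
Parallel (C1 and [0.733740]): 1 − (1 − 0.777245)(1 − 0.733740) = 0.940689
Series ([0.940689] and C4): 0.940689 × 0.829278 = 0.7801

0.7801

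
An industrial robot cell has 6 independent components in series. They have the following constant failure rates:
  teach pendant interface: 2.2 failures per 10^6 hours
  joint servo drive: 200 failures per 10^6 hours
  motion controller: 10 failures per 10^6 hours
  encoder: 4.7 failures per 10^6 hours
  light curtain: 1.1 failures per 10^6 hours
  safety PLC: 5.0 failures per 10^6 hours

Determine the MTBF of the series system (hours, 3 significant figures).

4480

Series of exponential components: λ_sys = Σ λ_i
λ_sys = 0.0000022 + 0.00020 + 0.000010 + 0.0000047 + 0.0000011 + 0.0000050 = 2.2300e-04 /h
MTBF = 1 / λ_sys = 4480 h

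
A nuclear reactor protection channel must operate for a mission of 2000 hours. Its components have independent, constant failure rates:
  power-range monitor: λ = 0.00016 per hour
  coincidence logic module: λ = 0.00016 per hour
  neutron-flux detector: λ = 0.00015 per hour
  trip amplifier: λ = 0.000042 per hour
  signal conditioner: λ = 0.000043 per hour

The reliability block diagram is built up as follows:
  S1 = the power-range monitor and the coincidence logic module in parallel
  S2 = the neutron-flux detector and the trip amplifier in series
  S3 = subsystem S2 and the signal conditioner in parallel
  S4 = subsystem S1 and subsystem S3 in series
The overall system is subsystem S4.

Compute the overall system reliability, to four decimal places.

0.9007

R(power-range monitor) = exp(−0.00016 × 2000) = 0.726149
R(coincidence logic module) = exp(−0.00016 × 2000) = 0.726149
R(neutron-flux detector) = exp(−0.00015 × 2000) = 0.740818
R(trip amplifier) = exp(−0.000042 × 2000) = 0.919431
R(signal conditioner) = exp(−0.000043 × 2000) = 0.917594
Parallel (power-range monitor and coincidence logic module): 1 − (1 − 0.726149)(1 − 0.726149) = 0.925006
Series (neutron-flux detector and trip amplifier): 0.740818 × 0.919431 = 0.681131
Parallel ([0.681131] and signal conditioner): 1 − (1 − 0.681131)(1 − 0.917594) = 0.973723
Series ([0.925006] and [0.973723]): 0.925006 × 0.973723 = 0.9007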